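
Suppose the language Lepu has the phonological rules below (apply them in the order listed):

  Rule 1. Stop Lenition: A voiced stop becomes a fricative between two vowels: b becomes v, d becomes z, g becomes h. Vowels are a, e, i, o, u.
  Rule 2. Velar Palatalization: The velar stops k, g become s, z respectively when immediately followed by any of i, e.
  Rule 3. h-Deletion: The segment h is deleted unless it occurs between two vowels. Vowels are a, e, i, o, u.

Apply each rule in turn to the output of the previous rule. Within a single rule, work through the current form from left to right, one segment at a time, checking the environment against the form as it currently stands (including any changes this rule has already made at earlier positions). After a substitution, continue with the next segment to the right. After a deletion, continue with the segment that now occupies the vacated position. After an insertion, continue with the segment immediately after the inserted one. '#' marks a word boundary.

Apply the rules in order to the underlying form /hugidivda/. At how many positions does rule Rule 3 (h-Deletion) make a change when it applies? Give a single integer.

Rule 1 Stop Lenition: [hugidivda] → [huhizivda]
Rule 2 Velar Palatalization: no change — [huhizivda]
Rule 3 h-Deletion: [huhizivda] → [uhizivda]
Rule Rule 3 changed 1 position(s).

1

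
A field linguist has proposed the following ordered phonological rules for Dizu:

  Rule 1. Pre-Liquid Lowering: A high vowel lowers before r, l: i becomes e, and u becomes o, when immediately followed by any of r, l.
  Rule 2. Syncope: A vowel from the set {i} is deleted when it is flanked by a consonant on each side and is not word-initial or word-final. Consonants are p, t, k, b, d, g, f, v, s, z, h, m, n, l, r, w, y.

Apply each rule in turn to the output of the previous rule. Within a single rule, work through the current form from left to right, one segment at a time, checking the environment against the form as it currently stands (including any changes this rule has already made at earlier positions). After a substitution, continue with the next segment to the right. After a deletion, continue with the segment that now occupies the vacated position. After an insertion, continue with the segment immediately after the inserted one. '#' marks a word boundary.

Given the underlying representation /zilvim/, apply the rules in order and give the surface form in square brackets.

Rule 1 Pre-Liquid Lowering: [zilvim] → [zelvim]
Rule 2 Syncope: [zelvim] → [zelvm]

[zelvm]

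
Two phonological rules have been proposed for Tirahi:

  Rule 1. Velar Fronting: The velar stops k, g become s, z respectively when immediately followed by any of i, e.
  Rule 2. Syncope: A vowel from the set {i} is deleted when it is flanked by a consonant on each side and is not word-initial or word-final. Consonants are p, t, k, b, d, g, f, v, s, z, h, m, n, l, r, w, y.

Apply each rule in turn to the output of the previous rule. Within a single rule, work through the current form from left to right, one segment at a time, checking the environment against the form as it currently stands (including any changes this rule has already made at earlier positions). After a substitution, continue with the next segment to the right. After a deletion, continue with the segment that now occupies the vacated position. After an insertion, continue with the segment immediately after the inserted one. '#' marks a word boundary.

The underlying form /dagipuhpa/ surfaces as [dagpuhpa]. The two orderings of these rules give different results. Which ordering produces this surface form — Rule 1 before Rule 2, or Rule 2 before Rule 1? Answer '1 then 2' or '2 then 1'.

2 then 1

Order 1 then 2:
  1 Velar Fronting: [dagipuhpa] → [dazipuhpa]
  2 Syncope: [dazipuhpa] → [dazpuhpa]
  result: [dazpuhpa]
Order 2 then 1:
  2 Syncope: [dagipuhpa] → [dagpuhpa]
  1 Velar Fronting: no change — [dagpuhpa]
  result: [dagpuhpa]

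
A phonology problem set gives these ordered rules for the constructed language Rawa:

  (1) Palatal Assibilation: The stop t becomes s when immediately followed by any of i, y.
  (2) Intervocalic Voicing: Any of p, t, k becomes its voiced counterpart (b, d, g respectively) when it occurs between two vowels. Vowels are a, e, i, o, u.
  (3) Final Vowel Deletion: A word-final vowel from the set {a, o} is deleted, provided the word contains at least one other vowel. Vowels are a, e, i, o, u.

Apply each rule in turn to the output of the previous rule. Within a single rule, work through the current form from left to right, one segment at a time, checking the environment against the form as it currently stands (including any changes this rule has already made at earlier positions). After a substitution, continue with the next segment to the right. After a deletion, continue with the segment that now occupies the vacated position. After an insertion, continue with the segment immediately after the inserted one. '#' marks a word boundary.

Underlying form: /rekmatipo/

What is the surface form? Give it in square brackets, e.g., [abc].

[rekmasib]

(1) Palatal Assibilation: [rekmatipo] → [rekmasipo]
(2) Intervocalic Voicing: [rekmasipo] → [rekmasibo]
(3) Final Vowel Deletion: [rekmasibo] → [rekmasib]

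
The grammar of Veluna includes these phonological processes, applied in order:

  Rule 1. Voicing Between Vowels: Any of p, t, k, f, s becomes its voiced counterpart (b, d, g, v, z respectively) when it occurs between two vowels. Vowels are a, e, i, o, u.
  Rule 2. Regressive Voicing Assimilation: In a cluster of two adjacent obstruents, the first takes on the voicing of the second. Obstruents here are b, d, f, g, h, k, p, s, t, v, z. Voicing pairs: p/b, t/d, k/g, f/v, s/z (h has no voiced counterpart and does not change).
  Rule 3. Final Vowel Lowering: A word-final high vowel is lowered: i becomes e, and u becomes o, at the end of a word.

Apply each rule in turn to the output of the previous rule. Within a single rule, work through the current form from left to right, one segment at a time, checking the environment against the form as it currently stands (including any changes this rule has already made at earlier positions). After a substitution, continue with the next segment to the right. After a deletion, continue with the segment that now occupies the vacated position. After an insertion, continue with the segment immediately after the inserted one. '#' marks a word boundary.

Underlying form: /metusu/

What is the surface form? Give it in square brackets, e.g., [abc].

Rule 1 Voicing Between Vowels: [metusu] → [meduzu]
Rule 2 Regressive Voicing Assimilation: no change — [meduzu]
Rule 3 Final Vowel Lowering: [meduzu] → [meduzo]

[meduzo]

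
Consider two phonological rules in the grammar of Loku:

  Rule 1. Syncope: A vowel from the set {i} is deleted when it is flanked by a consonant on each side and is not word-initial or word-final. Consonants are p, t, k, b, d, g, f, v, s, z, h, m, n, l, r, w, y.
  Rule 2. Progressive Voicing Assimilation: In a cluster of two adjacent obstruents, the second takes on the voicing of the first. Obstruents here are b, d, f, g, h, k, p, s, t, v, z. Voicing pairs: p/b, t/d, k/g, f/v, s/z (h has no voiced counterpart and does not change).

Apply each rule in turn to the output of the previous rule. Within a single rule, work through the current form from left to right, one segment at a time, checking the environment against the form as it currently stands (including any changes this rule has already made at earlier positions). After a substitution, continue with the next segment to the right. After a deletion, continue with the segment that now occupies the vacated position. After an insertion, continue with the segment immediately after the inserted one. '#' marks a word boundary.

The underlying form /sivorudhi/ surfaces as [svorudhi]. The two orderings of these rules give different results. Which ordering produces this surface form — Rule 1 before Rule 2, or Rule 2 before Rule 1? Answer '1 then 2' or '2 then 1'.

Order 1 then 2:
  1 Syncope: [sivorudhi] → [svorudhi]
  2 Progressive Voicing Assimilation: [svorudhi] → [sforudhi]
  result: [sforudhi]
Order 2 then 1:
  2 Progressive Voicing Assimilation: no change — [sivorudhi]
  1 Syncope: [sivorudhi] → [svorudhi]
  result: [svorudhi]

2 then 1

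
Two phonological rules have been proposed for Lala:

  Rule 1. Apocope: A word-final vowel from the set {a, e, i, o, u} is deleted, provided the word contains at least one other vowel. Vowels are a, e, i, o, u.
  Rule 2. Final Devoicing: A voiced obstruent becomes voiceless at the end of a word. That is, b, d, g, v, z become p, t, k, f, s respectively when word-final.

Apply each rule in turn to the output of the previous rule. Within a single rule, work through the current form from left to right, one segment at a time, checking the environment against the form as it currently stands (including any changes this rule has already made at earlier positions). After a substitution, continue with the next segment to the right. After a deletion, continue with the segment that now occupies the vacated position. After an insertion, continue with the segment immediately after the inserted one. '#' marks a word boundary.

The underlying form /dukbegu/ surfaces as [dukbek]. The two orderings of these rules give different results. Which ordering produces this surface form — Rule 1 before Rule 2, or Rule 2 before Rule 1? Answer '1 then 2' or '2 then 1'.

Order 1 then 2:
  1 Apocope: [dukbegu] → [dukbeg]
  2 Final Devoicing: [dukbeg] → [dukbek]
  result: [dukbek]
Order 2 then 1:
  2 Final Devoicing: no change — [dukbegu]
  1 Apocope: [dukbegu] → [dukbeg]
  result: [dukbeg]

1 then 2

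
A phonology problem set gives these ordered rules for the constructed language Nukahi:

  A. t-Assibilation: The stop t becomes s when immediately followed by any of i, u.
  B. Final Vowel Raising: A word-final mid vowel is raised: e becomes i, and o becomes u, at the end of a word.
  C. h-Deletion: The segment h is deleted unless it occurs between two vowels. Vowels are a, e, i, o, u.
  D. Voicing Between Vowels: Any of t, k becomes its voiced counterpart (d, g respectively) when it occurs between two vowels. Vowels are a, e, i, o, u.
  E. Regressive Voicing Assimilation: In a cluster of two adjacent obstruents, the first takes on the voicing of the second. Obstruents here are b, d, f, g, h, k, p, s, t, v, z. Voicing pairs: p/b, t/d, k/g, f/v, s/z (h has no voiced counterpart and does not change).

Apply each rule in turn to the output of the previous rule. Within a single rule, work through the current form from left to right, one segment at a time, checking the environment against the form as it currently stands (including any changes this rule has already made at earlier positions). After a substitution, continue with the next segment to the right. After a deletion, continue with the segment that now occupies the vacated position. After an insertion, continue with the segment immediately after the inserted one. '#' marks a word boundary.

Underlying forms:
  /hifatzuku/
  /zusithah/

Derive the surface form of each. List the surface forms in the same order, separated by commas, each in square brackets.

/hifatzuku/:
  A t-Assibilation: no change — [hifatzuku]
  B Final Vowel Raising: no change — [hifatzuku]
  C h-Deletion: [hifatzuku] → [ifatzuku]
  D Voicing Between Vowels: [ifatzuku] → [ifatzugu]
  E Regressive Voicing Assimilation: [ifatzugu] → [ifadzugu]
/zusithah/:
  A t-Assibilation: no change — [zusithah]
  B Final Vowel Raising: no change — [zusithah]
  C h-Deletion: [zusithah] → [zusita]
  D Voicing Between Vowels: [zusita] → [zusida]
  E Regressive Voicing Assimilation: no change — [zusida]

[ifadzugu], [zusida]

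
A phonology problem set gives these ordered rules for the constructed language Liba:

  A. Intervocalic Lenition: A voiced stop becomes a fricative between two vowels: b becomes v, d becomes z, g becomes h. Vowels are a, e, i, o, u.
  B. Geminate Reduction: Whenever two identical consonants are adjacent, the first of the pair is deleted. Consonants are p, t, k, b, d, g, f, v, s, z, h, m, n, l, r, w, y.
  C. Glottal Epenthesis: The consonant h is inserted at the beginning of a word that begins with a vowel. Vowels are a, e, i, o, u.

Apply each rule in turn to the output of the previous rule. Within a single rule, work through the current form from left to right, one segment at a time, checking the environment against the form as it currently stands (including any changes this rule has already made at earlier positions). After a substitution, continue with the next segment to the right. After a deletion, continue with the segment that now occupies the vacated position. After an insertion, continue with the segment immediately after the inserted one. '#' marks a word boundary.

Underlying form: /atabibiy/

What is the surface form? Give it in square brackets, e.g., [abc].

A Intervocalic Lenition: [atabibiy] → [ataviviy]
B Geminate Reduction: no change — [ataviviy]
C Glottal Epenthesis: [ataviviy] → [hataviviy]

[hataviviy]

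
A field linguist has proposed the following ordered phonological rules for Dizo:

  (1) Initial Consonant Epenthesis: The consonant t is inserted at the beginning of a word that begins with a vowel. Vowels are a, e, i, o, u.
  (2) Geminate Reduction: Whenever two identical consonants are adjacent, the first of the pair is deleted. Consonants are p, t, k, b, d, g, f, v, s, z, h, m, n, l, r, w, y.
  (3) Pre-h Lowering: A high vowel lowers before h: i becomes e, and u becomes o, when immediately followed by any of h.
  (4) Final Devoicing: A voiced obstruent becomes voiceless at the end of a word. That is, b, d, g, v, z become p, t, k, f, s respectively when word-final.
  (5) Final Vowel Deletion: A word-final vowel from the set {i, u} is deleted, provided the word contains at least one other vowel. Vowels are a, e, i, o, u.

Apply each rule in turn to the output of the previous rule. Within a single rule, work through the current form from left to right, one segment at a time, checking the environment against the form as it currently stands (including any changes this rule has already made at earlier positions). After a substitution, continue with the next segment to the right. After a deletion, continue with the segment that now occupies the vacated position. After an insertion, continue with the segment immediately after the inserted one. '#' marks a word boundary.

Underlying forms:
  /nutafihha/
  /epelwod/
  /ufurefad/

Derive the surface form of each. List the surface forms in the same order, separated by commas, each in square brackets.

[nutafeha], [tepelwot], [tufurefat]

/nutafihha/:
  (1) Initial Consonant Epenthesis: no change — [nutafihha]
  (2) Geminate Reduction: [nutafihha] → [nutafiha]
  (3) Pre-h Lowering: [nutafiha] → [nutafeha]
  (4) Final Devoicing: no change — [nutafeha]
  (5) Final Vowel Deletion: no change — [nutafeha]
/epelwod/:
  (1) Initial Consonant Epenthesis: [epelwod] → [tepelwod]
  (2) Geminate Reduction: no change — [tepelwod]
  (3) Pre-h Lowering: no change — [tepelwod]
  (4) Final Devoicing: [tepelwod] → [tepelwot]
  (5) Final Vowel Deletion: no change — [tepelwot]
/ufurefad/:
  (1) Initial Consonant Epenthesis: [ufurefad] → [tufurefad]
  (2) Geminate Reduction: no change — [tufurefad]
  (3) Pre-h Lowering: no change — [tufurefad]
  (4) Final Devoicing: [tufurefad] → [tufurefat]
  (5) Final Vowel Deletion: no change — [tufurefat]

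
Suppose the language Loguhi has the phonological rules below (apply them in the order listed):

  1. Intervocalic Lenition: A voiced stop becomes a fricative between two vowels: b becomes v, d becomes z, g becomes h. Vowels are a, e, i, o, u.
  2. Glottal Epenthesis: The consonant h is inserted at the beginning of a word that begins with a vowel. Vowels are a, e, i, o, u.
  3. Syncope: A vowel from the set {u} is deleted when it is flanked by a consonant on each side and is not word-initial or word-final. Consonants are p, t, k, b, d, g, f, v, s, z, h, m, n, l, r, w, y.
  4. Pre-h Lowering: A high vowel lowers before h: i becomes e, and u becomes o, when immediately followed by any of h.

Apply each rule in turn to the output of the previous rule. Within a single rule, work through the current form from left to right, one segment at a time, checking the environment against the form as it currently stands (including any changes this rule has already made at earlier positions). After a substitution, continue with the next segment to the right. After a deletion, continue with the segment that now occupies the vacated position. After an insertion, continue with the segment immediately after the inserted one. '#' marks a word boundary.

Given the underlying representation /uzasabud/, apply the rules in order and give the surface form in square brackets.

[hzasavd]

1 Intervocalic Lenition: [uzasabud] → [uzasavud]
2 Glottal Epenthesis: [uzasavud] → [huzasavud]
3 Syncope: [huzasavud] → [hzasavd]
4 Pre-h Lowering: no change — [hzasavd]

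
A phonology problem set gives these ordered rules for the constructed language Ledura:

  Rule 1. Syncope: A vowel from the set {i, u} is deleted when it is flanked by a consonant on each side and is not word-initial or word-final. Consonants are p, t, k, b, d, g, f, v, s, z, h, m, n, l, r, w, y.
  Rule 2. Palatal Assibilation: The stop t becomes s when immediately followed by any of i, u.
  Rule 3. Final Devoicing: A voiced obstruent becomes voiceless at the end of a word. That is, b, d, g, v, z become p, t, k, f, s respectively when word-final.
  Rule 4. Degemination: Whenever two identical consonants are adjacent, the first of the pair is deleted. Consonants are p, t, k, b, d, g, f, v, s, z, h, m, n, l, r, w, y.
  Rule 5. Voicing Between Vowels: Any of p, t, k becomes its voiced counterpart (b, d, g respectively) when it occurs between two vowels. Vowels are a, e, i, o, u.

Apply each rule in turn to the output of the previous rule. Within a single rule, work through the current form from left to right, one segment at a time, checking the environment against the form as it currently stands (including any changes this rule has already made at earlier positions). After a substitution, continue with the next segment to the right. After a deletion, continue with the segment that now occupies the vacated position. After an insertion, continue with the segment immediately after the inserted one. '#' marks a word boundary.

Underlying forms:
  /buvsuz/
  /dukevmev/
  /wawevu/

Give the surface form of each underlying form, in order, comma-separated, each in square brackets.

[bvs], [dkevmef], [wawevu]

/buvsuz/:
  Rule 1 Syncope: [buvsuz] → [bvsz]
  Rule 2 Palatal Assibilation: no change — [bvsz]
  Rule 3 Final Devoicing: [bvsz] → [bvss]
  Rule 4 Degemination: [bvss] → [bvs]
  Rule 5 Voicing Between Vowels: no change — [bvs]
/dukevmev/:
  Rule 1 Syncope: [dukevmev] → [dkevmev]
  Rule 2 Palatal Assibilation: no change — [dkevmev]
  Rule 3 Final Devoicing: [dkevmev] → [dkevmef]
  Rule 4 Degemination: no change — [dkevmef]
  Rule 5 Voicing Between Vowels: no change — [dkevmef]
/wawevu/:
  Rule 1 Syncope: no change — [wawevu]
  Rule 2 Palatal Assibilation: no change — [wawevu]
  Rule 3 Final Devoicing: no change — [wawevu]
  Rule 4 Degemination: no change — [wawevu]
  Rule 5 Voicing Between Vowels: no change — [wawevu]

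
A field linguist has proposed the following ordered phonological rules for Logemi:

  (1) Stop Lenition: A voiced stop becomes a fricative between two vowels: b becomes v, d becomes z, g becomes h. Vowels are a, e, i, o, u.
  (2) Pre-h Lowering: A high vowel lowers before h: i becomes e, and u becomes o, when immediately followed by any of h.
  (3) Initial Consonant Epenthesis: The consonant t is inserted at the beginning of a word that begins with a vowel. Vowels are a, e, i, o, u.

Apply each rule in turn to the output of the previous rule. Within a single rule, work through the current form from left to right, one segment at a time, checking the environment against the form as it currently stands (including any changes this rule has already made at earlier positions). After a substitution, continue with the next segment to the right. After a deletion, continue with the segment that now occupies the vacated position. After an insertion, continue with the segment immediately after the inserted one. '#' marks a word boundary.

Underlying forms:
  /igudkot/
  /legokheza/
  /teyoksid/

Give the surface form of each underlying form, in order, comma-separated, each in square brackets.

/igudkot/:
  (1) Stop Lenition: [igudkot] → [ihudkot]
  (2) Pre-h Lowering: [ihudkot] → [ehudkot]
  (3) Initial Consonant Epenthesis: [ehudkot] → [tehudkot]
/legokheza/:
  (1) Stop Lenition: [legokheza] → [lehokheza]
  (2) Pre-h Lowering: no change — [lehokheza]
  (3) Initial Consonant Epenthesis: no change — [lehokheza]
/teyoksid/:
  (1) Stop Lenition: no change — [teyoksid]
  (2) Pre-h Lowering: no change — [teyoksid]
  (3) Initial Consonant Epenthesis: no change — [teyoksid]

[tehudkot], [lehokheza], [teyoksid]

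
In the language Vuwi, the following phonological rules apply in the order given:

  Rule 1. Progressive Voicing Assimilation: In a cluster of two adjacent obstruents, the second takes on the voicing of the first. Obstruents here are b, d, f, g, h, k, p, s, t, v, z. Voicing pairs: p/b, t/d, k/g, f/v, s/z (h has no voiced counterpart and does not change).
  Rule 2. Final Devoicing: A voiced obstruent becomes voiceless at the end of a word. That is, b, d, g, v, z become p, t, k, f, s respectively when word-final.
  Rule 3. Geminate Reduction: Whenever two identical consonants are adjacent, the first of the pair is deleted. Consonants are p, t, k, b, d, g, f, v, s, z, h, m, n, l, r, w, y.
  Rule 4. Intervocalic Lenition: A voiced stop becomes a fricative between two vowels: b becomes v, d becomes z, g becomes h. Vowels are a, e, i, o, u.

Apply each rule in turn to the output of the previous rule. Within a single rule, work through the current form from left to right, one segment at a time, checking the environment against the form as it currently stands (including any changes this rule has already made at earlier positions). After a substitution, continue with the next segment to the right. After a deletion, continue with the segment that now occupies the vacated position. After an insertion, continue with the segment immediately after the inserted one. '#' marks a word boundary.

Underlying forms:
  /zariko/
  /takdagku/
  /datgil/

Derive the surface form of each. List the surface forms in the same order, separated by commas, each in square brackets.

/zariko/:
  Rule 1 Progressive Voicing Assimilation: no change — [zariko]
  Rule 2 Final Devoicing: no change — [zariko]
  Rule 3 Geminate Reduction: no change — [zariko]
  Rule 4 Intervocalic Lenition: no change — [zariko]
/takdagku/:
  Rule 1 Progressive Voicing Assimilation: [takdagku] → [taktaggu]
  Rule 2 Final Devoicing: no change — [taktaggu]
  Rule 3 Geminate Reduction: [taktaggu] → [taktagu]
  Rule 4 Intervocalic Lenition: [taktagu] → [taktahu]
/datgil/:
  Rule 1 Progressive Voicing Assimilation: [datgil] → [datkil]
  Rule 2 Final Devoicing: no change — [datkil]
  Rule 3 Geminate Reduction: no change — [datkil]
  Rule 4 Intervocalic Lenition: no change — [datkil]

[zariko], [taktahu], [datkil]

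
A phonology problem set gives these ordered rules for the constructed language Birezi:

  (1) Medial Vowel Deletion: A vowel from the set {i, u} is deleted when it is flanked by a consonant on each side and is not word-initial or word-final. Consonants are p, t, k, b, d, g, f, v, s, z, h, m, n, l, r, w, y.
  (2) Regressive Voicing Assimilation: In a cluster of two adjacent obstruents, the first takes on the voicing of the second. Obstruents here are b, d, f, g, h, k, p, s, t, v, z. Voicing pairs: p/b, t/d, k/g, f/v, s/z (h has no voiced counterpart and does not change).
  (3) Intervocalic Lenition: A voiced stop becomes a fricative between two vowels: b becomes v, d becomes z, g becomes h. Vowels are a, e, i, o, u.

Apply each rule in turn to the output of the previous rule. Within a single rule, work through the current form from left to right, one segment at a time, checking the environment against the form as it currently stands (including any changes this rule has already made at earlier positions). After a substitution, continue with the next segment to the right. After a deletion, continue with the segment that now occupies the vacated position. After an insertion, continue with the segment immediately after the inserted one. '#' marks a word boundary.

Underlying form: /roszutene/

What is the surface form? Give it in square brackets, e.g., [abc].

[rozstene]

(1) Medial Vowel Deletion: [roszutene] → [rosztene]
(2) Regressive Voicing Assimilation: [rosztene] → [rozstene]
(3) Intervocalic Lenition: no change — [rozstene]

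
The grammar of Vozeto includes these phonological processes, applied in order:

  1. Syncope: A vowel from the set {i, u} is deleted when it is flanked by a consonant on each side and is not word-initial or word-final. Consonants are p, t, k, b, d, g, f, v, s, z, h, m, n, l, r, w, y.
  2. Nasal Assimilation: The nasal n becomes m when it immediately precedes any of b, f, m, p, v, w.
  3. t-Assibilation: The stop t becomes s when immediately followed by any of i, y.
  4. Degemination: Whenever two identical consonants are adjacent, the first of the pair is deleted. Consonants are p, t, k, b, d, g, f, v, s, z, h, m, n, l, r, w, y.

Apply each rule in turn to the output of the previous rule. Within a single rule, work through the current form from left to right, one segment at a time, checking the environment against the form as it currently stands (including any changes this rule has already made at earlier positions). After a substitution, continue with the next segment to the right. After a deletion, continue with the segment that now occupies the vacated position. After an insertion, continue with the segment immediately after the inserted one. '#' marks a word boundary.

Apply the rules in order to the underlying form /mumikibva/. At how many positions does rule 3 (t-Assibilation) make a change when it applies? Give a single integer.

1 Syncope: [mumikibva] → [mmkbva]
2 Nasal Assimilation: no change — [mmkbva]
3 t-Assibilation: no change — [mmkbva]
4 Degemination: [mmkbva] → [mkbva]
Rule 3 changed 0 position(s).

0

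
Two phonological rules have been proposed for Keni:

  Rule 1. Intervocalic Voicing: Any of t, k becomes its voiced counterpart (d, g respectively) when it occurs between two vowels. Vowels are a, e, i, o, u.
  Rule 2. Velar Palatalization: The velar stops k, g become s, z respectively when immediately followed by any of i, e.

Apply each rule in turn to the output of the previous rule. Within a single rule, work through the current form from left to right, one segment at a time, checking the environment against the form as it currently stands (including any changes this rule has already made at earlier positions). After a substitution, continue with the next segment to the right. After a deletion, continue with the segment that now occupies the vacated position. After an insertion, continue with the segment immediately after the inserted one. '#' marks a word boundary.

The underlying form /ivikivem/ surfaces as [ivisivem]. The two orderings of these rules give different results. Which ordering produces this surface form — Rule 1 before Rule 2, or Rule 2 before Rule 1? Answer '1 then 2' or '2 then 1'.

Order 1 then 2:
  1 Intervocalic Voicing: [ivikivem] → [ivigivem]
  2 Velar Palatalization: [ivigivem] → [ivizivem]
  result: [ivizivem]
Order 2 then 1:
  2 Velar Palatalization: [ivikivem] → [ivisivem]
  1 Intervocalic Voicing: no change — [ivisivem]
  result: [ivisivem]

2 then 1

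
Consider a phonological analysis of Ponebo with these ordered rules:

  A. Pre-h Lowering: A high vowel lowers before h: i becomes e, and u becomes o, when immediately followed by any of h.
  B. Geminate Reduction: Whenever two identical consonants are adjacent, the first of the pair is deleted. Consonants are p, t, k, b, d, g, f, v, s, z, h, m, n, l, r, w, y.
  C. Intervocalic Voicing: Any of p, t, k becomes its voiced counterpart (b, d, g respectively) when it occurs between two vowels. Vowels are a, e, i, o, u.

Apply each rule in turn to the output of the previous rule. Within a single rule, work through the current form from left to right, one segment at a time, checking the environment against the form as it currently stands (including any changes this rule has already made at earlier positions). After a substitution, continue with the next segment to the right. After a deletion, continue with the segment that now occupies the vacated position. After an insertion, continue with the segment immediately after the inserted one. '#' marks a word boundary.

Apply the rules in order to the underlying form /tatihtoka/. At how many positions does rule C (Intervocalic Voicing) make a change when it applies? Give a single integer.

2

A Pre-h Lowering: [tatihtoka] → [tatehtoka]
B Geminate Reduction: no change — [tatehtoka]
C Intervocalic Voicing: [tatehtoka] → [tadehtoga]
Rule C changed 2 position(s).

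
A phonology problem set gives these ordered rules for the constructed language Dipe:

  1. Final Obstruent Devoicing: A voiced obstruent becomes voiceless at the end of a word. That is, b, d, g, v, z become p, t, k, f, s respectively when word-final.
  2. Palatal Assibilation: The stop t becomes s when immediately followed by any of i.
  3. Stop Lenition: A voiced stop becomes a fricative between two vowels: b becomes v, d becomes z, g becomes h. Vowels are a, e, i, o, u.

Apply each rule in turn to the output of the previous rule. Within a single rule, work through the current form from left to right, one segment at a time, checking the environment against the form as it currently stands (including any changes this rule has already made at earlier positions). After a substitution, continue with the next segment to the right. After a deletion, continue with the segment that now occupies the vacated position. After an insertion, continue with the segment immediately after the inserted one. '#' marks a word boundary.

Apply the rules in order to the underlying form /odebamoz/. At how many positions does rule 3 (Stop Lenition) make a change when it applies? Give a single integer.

1 Final Obstruent Devoicing: [odebamoz] → [odebamos]
2 Palatal Assibilation: no change — [odebamos]
3 Stop Lenition: [odebamos] → [ozevamos]
Rule 3 changed 2 position(s).

2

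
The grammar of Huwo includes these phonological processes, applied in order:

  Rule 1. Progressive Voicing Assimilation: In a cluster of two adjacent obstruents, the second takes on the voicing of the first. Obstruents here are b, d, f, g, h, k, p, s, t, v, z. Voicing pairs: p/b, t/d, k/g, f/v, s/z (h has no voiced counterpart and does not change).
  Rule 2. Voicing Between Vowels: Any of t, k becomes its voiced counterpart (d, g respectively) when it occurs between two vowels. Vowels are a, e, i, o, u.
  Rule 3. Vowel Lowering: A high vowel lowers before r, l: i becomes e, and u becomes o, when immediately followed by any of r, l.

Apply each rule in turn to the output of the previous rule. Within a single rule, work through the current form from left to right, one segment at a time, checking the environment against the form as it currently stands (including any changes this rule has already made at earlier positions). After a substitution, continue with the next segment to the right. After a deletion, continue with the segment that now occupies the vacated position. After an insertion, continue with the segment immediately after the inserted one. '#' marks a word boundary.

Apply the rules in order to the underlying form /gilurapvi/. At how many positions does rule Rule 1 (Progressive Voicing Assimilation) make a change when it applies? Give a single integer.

Rule 1 Progressive Voicing Assimilation: [gilurapvi] → [gilurapfi]
Rule 2 Voicing Between Vowels: no change — [gilurapfi]
Rule 3 Vowel Lowering: [gilurapfi] → [gelorapfi]
Rule Rule 1 changed 1 position(s).

1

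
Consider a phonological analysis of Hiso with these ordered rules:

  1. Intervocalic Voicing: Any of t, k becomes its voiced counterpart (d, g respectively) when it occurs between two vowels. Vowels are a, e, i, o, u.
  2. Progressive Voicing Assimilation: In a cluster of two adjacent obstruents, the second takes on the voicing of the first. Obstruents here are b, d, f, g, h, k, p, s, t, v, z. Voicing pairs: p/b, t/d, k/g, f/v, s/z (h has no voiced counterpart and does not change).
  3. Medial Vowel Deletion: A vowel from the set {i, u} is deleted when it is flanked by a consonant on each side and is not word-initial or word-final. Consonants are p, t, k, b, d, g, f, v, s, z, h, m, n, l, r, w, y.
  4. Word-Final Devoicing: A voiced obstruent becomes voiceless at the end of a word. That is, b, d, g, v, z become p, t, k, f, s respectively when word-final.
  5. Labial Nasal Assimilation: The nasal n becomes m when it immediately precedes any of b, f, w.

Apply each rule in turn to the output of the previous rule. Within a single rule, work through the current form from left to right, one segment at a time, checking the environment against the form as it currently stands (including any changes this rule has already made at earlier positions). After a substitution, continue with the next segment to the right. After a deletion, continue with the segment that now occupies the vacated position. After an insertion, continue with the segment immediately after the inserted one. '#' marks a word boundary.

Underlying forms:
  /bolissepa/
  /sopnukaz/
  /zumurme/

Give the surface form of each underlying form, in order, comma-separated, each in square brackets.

[bolssepa], [sopngas], [zmrme]

/bolissepa/:
  1 Intervocalic Voicing: no change — [bolissepa]
  2 Progressive Voicing Assimilation: no change — [bolissepa]
  3 Medial Vowel Deletion: [bolissepa] → [bolssepa]
  4 Word-Final Devoicing: no change — [bolssepa]
  5 Labial Nasal Assimilation: no change — [bolssepa]
/sopnukaz/:
  1 Intervocalic Voicing: [sopnukaz] → [sopnugaz]
  2 Progressive Voicing Assimilation: no change — [sopnugaz]
  3 Medial Vowel Deletion: [sopnugaz] → [sopngaz]
  4 Word-Final Devoicing: [sopngaz] → [sopngas]
  5 Labial Nasal Assimilation: no change — [sopngas]
/zumurme/:
  1 Intervocalic Voicing: no change — [zumurme]
  2 Progressive Voicing Assimilation: no change — [zumurme]
  3 Medial Vowel Deletion: [zumurme] → [zmrme]
  4 Word-Final Devoicing: no change — [zmrme]
  5 Labial Nasal Assimilation: no change — [zmrme]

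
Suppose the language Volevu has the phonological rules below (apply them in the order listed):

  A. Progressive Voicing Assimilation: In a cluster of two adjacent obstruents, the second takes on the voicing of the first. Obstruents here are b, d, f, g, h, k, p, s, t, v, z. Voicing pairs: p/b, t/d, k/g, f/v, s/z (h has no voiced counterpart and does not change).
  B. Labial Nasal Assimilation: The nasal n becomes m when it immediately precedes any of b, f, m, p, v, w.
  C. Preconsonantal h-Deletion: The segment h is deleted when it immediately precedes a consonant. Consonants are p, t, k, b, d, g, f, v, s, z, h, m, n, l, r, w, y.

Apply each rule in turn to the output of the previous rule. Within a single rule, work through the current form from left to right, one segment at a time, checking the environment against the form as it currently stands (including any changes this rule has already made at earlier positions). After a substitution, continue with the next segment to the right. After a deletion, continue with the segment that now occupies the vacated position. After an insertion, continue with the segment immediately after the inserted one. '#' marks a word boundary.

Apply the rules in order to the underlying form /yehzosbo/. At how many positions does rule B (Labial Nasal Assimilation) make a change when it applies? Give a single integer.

0

A Progressive Voicing Assimilation: [yehzosbo] → [yehsospo]
B Labial Nasal Assimilation: no change — [yehsospo]
C Preconsonantal h-Deletion: [yehsospo] → [yesospo]
Rule B changed 0 position(s).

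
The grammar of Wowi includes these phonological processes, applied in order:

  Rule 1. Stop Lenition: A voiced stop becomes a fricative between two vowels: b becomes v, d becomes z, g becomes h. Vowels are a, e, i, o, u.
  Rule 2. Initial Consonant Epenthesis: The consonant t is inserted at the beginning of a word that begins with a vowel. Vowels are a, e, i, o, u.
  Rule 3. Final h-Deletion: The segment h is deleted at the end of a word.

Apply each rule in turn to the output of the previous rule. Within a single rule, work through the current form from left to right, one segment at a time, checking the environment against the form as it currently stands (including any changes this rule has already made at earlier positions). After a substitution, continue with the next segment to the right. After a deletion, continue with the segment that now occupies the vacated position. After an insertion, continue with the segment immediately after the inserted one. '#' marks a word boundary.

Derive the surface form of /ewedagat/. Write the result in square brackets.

[tewezahat]

Rule 1 Stop Lenition: [ewedagat] → [ewezahat]
Rule 2 Initial Consonant Epenthesis: [ewezahat] → [tewezahat]
Rule 3 Final h-Deletion: no change — [tewezahat]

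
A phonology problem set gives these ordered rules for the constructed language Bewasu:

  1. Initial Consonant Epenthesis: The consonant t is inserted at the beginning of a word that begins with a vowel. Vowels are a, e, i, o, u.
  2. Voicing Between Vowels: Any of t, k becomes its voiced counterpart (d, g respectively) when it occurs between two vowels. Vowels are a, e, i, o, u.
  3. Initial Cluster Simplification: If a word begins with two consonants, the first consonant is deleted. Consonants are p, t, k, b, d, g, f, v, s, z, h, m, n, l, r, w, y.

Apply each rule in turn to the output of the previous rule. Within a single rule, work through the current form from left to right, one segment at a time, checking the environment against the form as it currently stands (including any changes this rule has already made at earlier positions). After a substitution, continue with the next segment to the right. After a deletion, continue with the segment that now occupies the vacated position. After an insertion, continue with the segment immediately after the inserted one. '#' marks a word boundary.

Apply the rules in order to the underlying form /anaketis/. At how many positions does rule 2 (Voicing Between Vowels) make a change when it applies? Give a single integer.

1 Initial Consonant Epenthesis: [anaketis] → [tanaketis]
2 Voicing Between Vowels: [tanaketis] → [tanagedis]
3 Initial Cluster Simplification: no change — [tanagedis]
Rule 2 changed 2 position(s).

2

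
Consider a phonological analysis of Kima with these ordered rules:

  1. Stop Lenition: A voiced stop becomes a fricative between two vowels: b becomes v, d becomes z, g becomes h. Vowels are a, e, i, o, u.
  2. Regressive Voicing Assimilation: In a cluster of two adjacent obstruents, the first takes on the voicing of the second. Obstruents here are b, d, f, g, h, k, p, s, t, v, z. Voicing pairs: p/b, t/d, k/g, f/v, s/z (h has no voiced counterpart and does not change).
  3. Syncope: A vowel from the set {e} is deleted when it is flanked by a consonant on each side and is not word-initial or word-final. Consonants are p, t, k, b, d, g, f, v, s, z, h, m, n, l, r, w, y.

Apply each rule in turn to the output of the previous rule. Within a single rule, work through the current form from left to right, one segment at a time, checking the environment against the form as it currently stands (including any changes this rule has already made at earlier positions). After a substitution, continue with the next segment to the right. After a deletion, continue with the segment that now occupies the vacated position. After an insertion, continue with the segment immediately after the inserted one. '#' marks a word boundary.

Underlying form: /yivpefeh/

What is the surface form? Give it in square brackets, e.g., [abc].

1 Stop Lenition: no change — [yivpefeh]
2 Regressive Voicing Assimilation: [yivpefeh] → [yifpefeh]
3 Syncope: [yifpefeh] → [yifpfh]

[yifpfh]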